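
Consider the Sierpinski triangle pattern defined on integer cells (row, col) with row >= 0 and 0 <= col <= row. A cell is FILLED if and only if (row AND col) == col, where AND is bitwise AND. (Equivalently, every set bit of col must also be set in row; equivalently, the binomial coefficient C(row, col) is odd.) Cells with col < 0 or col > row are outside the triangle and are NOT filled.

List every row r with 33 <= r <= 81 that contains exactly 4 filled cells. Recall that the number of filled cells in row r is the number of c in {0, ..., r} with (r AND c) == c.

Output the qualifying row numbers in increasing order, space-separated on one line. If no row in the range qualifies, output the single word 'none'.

Answer: 33 34 36 40 48 65 66 68 72 80

Derivation:
Row r has 2^popcount(r) filled cells, so we need popcount(r) = log2(4) = 2.
Scan r = 33..81 and keep those with exactly 2 one-bits:
r=33=100001 popcount=2 -> KEEP
r=34=100010 popcount=2 -> KEEP
r=35=100011 popcount=3 -> skip
r=36=100100 popcount=2 -> KEEP
r=37=100101 popcount=3 -> skip
r=38=100110 popcount=3 -> skip
r=39=100111 popcount=4 -> skip
r=40=101000 popcount=2 -> KEEP
r=41=101001 popcount=3 -> skip
r=42=101010 popcount=3 -> skip
r=43=101011 popcount=4 -> skip
r=44=101100 popcount=3 -> skip
r=45=101101 popcount=4 -> skip
r=46=101110 popcount=4 -> skip
r=47=101111 popcount=5 -> skip
r=48=110000 popcount=2 -> KEEP
r=49=110001 popcount=3 -> skip
r=50=110010 popcount=3 -> skip
r=51=110011 popcount=4 -> skip
r=52=110100 popcount=3 -> skip
r=53=110101 popcount=4 -> skip
r=54=110110 popcount=4 -> skip
r=55=110111 popcount=5 -> skip
r=56=111000 popcount=3 -> skip
r=57=111001 popcount=4 -> skip
r=58=111010 popcount=4 -> skip
r=59=111011 popcount=5 -> skip
r=60=111100 popcount=4 -> skip
r=61=111101 popcount=5 -> skip
r=62=111110 popcount=5 -> skip
r=63=111111 popcount=6 -> skip
r=64=1000000 popcount=1 -> skip
r=65=1000001 popcount=2 -> KEEP
r=66=1000010 popcount=2 -> KEEP
r=67=1000011 popcount=3 -> skip
r=68=1000100 popcount=2 -> KEEP
r=69=1000101 popcount=3 -> skip
r=70=1000110 popcount=3 -> skip
r=71=1000111 popcount=4 -> skip
r=72=1001000 popcount=2 -> KEEP
r=73=1001001 popcount=3 -> skip
r=74=1001010 popcount=3 -> skip
r=75=1001011 popcount=4 -> skip
r=76=1001100 popcount=3 -> skip
r=77=1001101 popcount=4 -> skip
r=78=1001110 popcount=4 -> skip
r=79=1001111 popcount=5 -> skip
r=80=1010000 popcount=2 -> KEEP
r=81=1010001 popcount=3 -> skip
Kept rows: 33 34 36 40 48 65 66 68 72 80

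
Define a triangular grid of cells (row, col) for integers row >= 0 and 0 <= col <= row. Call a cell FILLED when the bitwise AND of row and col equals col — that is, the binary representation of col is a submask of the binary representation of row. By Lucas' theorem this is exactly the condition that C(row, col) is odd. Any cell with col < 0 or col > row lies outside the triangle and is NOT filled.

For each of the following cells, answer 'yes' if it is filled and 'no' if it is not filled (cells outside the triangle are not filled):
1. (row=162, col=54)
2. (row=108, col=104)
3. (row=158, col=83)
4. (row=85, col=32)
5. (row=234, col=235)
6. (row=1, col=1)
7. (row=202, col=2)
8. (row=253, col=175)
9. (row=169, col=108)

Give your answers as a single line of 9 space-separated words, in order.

Answer: no yes no no no yes yes no no

Derivation:
(162,54): row=0b10100010, col=0b110110, row AND col = 0b100010 = 34; 34 != 54 -> empty
(108,104): row=0b1101100, col=0b1101000, row AND col = 0b1101000 = 104; 104 == 104 -> filled
(158,83): row=0b10011110, col=0b1010011, row AND col = 0b10010 = 18; 18 != 83 -> empty
(85,32): row=0b1010101, col=0b100000, row AND col = 0b0 = 0; 0 != 32 -> empty
(234,235): col outside [0, 234] -> not filled
(1,1): row=0b1, col=0b1, row AND col = 0b1 = 1; 1 == 1 -> filled
(202,2): row=0b11001010, col=0b10, row AND col = 0b10 = 2; 2 == 2 -> filled
(253,175): row=0b11111101, col=0b10101111, row AND col = 0b10101101 = 173; 173 != 175 -> empty
(169,108): row=0b10101001, col=0b1101100, row AND col = 0b101000 = 40; 40 != 108 -> empty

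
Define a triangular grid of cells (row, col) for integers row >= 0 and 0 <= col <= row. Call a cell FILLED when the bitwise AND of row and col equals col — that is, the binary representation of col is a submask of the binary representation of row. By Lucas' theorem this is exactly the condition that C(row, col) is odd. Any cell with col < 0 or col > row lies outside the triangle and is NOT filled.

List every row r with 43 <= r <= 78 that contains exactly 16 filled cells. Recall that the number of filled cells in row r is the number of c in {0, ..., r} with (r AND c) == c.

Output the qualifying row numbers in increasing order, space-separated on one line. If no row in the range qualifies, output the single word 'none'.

Row r has 2^popcount(r) filled cells, so we need popcount(r) = log2(16) = 4.
Scan r = 43..78 and keep those with exactly 4 one-bits:
r=43=101011 popcount=4 -> KEEP
r=44=101100 popcount=3 -> skip
r=45=101101 popcount=4 -> KEEP
r=46=101110 popcount=4 -> KEEP
r=47=101111 popcount=5 -> skip
r=48=110000 popcount=2 -> skip
r=49=110001 popcount=3 -> skip
r=50=110010 popcount=3 -> skip
r=51=110011 popcount=4 -> KEEP
r=52=110100 popcount=3 -> skip
r=53=110101 popcount=4 -> KEEP
r=54=110110 popcount=4 -> KEEP
r=55=110111 popcount=5 -> skip
r=56=111000 popcount=3 -> skip
r=57=111001 popcount=4 -> KEEP
r=58=111010 popcount=4 -> KEEP
r=59=111011 popcount=5 -> skip
r=60=111100 popcount=4 -> KEEP
r=61=111101 popcount=5 -> skip
r=62=111110 popcount=5 -> skip
r=63=111111 popcount=6 -> skip
r=64=1000000 popcount=1 -> skip
r=65=1000001 popcount=2 -> skip
r=66=1000010 popcount=2 -> skip
r=67=1000011 popcount=3 -> skip
r=68=1000100 popcount=2 -> skip
r=69=1000101 popcount=3 -> skip
r=70=1000110 popcount=3 -> skip
r=71=1000111 popcount=4 -> KEEP
r=72=1001000 popcount=2 -> skip
r=73=1001001 popcount=3 -> skip
r=74=1001010 popcount=3 -> skip
r=75=1001011 popcount=4 -> KEEP
r=76=1001100 popcount=3 -> skip
r=77=1001101 popcount=4 -> KEEP
r=78=1001110 popcount=4 -> KEEP
Kept rows: 43 45 46 51 53 54 57 58 60 71 75 77 78

Answer: 43 45 46 51 53 54 57 58 60 71 75 77 78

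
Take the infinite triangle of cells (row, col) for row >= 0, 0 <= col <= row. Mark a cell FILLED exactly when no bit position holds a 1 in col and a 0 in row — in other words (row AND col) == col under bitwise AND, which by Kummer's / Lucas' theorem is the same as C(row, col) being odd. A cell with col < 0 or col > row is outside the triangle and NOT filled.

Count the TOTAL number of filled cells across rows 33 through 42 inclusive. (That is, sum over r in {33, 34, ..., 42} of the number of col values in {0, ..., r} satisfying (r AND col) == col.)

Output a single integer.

r33=100001 pc2: +4 =4
r34=100010 pc2: +4 =8
r35=100011 pc3: +8 =16
r36=100100 pc2: +4 =20
r37=100101 pc3: +8 =28
r38=100110 pc3: +8 =36
r39=100111 pc4: +16 =52
r40=101000 pc2: +4 =56
r41=101001 pc3: +8 =64
r42=101010 pc3: +8 =72

Answer: 72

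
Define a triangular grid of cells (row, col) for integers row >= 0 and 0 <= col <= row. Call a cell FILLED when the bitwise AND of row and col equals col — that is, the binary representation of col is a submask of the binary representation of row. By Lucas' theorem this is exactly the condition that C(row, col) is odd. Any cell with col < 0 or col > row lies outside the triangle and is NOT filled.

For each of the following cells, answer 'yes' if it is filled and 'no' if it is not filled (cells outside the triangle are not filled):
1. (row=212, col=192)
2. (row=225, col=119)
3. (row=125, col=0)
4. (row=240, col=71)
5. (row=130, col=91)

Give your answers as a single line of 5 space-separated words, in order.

(212,192): row=0b11010100, col=0b11000000, row AND col = 0b11000000 = 192; 192 == 192 -> filled
(225,119): row=0b11100001, col=0b1110111, row AND col = 0b1100001 = 97; 97 != 119 -> empty
(125,0): row=0b1111101, col=0b0, row AND col = 0b0 = 0; 0 == 0 -> filled
(240,71): row=0b11110000, col=0b1000111, row AND col = 0b1000000 = 64; 64 != 71 -> empty
(130,91): row=0b10000010, col=0b1011011, row AND col = 0b10 = 2; 2 != 91 -> empty

Answer: yes no yes no no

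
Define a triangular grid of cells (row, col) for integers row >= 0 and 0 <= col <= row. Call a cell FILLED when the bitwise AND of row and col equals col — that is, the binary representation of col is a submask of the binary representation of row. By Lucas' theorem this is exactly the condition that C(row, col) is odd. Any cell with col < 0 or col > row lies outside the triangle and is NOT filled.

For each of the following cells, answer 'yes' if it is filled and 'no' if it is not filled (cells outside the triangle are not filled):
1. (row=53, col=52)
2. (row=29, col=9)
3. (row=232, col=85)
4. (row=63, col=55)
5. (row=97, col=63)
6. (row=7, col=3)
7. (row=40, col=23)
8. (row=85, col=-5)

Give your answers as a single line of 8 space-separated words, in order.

Answer: yes yes no yes no yes no no

Derivation:
(53,52): row=0b110101, col=0b110100, row AND col = 0b110100 = 52; 52 == 52 -> filled
(29,9): row=0b11101, col=0b1001, row AND col = 0b1001 = 9; 9 == 9 -> filled
(232,85): row=0b11101000, col=0b1010101, row AND col = 0b1000000 = 64; 64 != 85 -> empty
(63,55): row=0b111111, col=0b110111, row AND col = 0b110111 = 55; 55 == 55 -> filled
(97,63): row=0b1100001, col=0b111111, row AND col = 0b100001 = 33; 33 != 63 -> empty
(7,3): row=0b111, col=0b11, row AND col = 0b11 = 3; 3 == 3 -> filled
(40,23): row=0b101000, col=0b10111, row AND col = 0b0 = 0; 0 != 23 -> empty
(85,-5): col outside [0, 85] -> not filled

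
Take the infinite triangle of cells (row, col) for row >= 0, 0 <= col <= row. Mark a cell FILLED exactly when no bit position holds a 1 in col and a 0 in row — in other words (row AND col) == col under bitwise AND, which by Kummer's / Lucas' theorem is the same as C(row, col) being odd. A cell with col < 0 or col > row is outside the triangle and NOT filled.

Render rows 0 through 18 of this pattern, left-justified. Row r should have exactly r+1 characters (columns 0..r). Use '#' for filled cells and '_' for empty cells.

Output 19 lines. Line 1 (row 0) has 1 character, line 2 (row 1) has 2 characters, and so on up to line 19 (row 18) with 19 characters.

r0=0: #
r1=1: ##
r2=10: #_#
r3=11: ####
r4=100: #___#
r5=101: ##__##
r6=110: #_#_#_#
r7=111: ########
r8=1000: #_______#
r9=1001: ##______##
r10=1010: #_#_____#_#
r11=1011: ####____####
r12=1100: #___#___#___#
r13=1101: ##__##__##__##
r14=1110: #_#_#_#_#_#_#_#
r15=1111: ################
r16=10000: #_______________#
r17=10001: ##______________##
r18=10010: #_#_____________#_#

Answer: #
##
#_#
####
#___#
##__##
#_#_#_#
########
#_______#
##______##
#_#_____#_#
####____####
#___#___#___#
##__##__##__##
#_#_#_#_#_#_#_#
################
#_______________#
##______________##
#_#_____________#_#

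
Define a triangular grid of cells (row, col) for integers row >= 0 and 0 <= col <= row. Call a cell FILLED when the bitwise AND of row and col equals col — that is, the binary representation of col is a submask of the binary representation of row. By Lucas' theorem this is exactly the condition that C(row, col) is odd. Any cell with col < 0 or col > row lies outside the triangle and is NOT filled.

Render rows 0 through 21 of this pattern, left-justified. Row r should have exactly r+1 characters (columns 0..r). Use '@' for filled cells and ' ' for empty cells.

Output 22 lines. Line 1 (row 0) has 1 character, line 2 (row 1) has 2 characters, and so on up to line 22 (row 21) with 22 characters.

r0=0: @
r1=1: @@
r2=10: @ @
r3=11: @@@@
r4=100: @   @
r5=101: @@  @@
r6=110: @ @ @ @
r7=111: @@@@@@@@
r8=1000: @       @
r9=1001: @@      @@
r10=1010: @ @     @ @
r11=1011: @@@@    @@@@
r12=1100: @   @   @   @
r13=1101: @@  @@  @@  @@
r14=1110: @ @ @ @ @ @ @ @
r15=1111: @@@@@@@@@@@@@@@@
r16=10000: @               @
r17=10001: @@              @@
r18=10010: @ @             @ @
r19=10011: @@@@            @@@@
r20=10100: @   @           @   @
r21=10101: @@  @@          @@  @@

Answer: @
@@
@ @
@@@@
@   @
@@  @@
@ @ @ @
@@@@@@@@
@       @
@@      @@
@ @     @ @
@@@@    @@@@
@   @   @   @
@@  @@  @@  @@
@ @ @ @ @ @ @ @
@@@@@@@@@@@@@@@@
@               @
@@              @@
@ @             @ @
@@@@            @@@@
@   @           @   @
@@  @@          @@  @@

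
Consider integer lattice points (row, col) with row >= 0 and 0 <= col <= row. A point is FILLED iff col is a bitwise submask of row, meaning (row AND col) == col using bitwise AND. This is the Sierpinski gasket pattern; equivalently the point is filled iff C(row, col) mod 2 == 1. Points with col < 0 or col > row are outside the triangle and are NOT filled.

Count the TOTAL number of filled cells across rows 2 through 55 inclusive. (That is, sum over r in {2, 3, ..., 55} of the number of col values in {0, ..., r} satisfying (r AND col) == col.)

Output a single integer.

r2=10 pc1: +2 =2
r3=11 pc2: +4 =6
r4=100 pc1: +2 =8
r5=101 pc2: +4 =12
r6=110 pc2: +4 =16
r7=111 pc3: +8 =24
r8=1000 pc1: +2 =26
r9=1001 pc2: +4 =30
r10=1010 pc2: +4 =34
r11=1011 pc3: +8 =42
r12=1100 pc2: +4 =46
r13=1101 pc3: +8 =54
r14=1110 pc3: +8 =62
r15=1111 pc4: +16 =78
r16=10000 pc1: +2 =80
r17=10001 pc2: +4 =84
r18=10010 pc2: +4 =88
r19=10011 pc3: +8 =96
r20=10100 pc2: +4 =100
r21=10101 pc3: +8 =108
r22=10110 pc3: +8 =116
r23=10111 pc4: +16 =132
r24=11000 pc2: +4 =136
r25=11001 pc3: +8 =144
r26=11010 pc3: +8 =152
r27=11011 pc4: +16 =168
r28=11100 pc3: +8 =176
r29=11101 pc4: +16 =192
r30=11110 pc4: +16 =208
r31=11111 pc5: +32 =240
r32=100000 pc1: +2 =242
r33=100001 pc2: +4 =246
r34=100010 pc2: +4 =250
r35=100011 pc3: +8 =258
r36=100100 pc2: +4 =262
r37=100101 pc3: +8 =270
r38=100110 pc3: +8 =278
r39=100111 pc4: +16 =294
r40=101000 pc2: +4 =298
r41=101001 pc3: +8 =306
r42=101010 pc3: +8 =314
r43=101011 pc4: +16 =330
r44=101100 pc3: +8 =338
r45=101101 pc4: +16 =354
r46=101110 pc4: +16 =370
r47=101111 pc5: +32 =402
r48=110000 pc2: +4 =406
r49=110001 pc3: +8 =414
r50=110010 pc3: +8 =422
r51=110011 pc4: +16 =438
r52=110100 pc3: +8 =446
r53=110101 pc4: +16 =462
r54=110110 pc4: +16 =478
r55=110111 pc5: +32 =510

Answer: 510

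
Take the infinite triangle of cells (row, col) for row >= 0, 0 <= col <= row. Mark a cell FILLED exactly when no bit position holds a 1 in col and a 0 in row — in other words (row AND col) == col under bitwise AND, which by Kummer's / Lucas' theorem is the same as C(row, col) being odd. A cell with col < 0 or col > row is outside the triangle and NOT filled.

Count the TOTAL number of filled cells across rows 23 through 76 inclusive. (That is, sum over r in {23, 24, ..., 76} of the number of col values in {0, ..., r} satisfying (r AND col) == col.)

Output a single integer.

Answer: 708

Derivation:
r23=10111 pc4: +16 =16
r24=11000 pc2: +4 =20
r25=11001 pc3: +8 =28
r26=11010 pc3: +8 =36
r27=11011 pc4: +16 =52
r28=11100 pc3: +8 =60
r29=11101 pc4: +16 =76
r30=11110 pc4: +16 =92
r31=11111 pc5: +32 =124
r32=100000 pc1: +2 =126
r33=100001 pc2: +4 =130
r34=100010 pc2: +4 =134
r35=100011 pc3: +8 =142
r36=100100 pc2: +4 =146
r37=100101 pc3: +8 =154
r38=100110 pc3: +8 =162
r39=100111 pc4: +16 =178
r40=101000 pc2: +4 =182
r41=101001 pc3: +8 =190
r42=101010 pc3: +8 =198
r43=101011 pc4: +16 =214
r44=101100 pc3: +8 =222
r45=101101 pc4: +16 =238
r46=101110 pc4: +16 =254
r47=101111 pc5: +32 =286
r48=110000 pc2: +4 =290
r49=110001 pc3: +8 =298
r50=110010 pc3: +8 =306
r51=110011 pc4: +16 =322
r52=110100 pc3: +8 =330
r53=110101 pc4: +16 =346
r54=110110 pc4: +16 =362
r55=110111 pc5: +32 =394
r56=111000 pc3: +8 =402
r57=111001 pc4: +16 =418
r58=111010 pc4: +16 =434
r59=111011 pc5: +32 =466
r60=111100 pc4: +16 =482
r61=111101 pc5: +32 =514
r62=111110 pc5: +32 =546
r63=111111 pc6: +64 =610
r64=1000000 pc1: +2 =612
r65=1000001 pc2: +4 =616
r66=1000010 pc2: +4 =620
r67=1000011 pc3: +8 =628
r68=1000100 pc2: +4 =632
r69=1000101 pc3: +8 =640
r70=1000110 pc3: +8 =648
r71=1000111 pc4: +16 =664
r72=1001000 pc2: +4 =668
r73=1001001 pc3: +8 =676
r74=1001010 pc3: +8 =684
r75=1001011 pc4: +16 =700
r76=1001100 pc3: +8 =708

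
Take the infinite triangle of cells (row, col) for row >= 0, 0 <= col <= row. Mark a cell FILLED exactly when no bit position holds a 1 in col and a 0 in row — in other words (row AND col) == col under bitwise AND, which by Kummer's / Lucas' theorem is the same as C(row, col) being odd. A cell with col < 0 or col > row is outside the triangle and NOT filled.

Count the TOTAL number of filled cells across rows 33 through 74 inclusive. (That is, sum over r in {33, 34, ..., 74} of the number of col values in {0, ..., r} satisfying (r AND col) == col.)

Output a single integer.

Answer: 558

Derivation:
r33=100001 pc2: +4 =4
r34=100010 pc2: +4 =8
r35=100011 pc3: +8 =16
r36=100100 pc2: +4 =20
r37=100101 pc3: +8 =28
r38=100110 pc3: +8 =36
r39=100111 pc4: +16 =52
r40=101000 pc2: +4 =56
r41=101001 pc3: +8 =64
r42=101010 pc3: +8 =72
r43=101011 pc4: +16 =88
r44=101100 pc3: +8 =96
r45=101101 pc4: +16 =112
r46=101110 pc4: +16 =128
r47=101111 pc5: +32 =160
r48=110000 pc2: +4 =164
r49=110001 pc3: +8 =172
r50=110010 pc3: +8 =180
r51=110011 pc4: +16 =196
r52=110100 pc3: +8 =204
r53=110101 pc4: +16 =220
r54=110110 pc4: +16 =236
r55=110111 pc5: +32 =268
r56=111000 pc3: +8 =276
r57=111001 pc4: +16 =292
r58=111010 pc4: +16 =308
r59=111011 pc5: +32 =340
r60=111100 pc4: +16 =356
r61=111101 pc5: +32 =388
r62=111110 pc5: +32 =420
r63=111111 pc6: +64 =484
r64=1000000 pc1: +2 =486
r65=1000001 pc2: +4 =490
r66=1000010 pc2: +4 =494
r67=1000011 pc3: +8 =502
r68=1000100 pc2: +4 =506
r69=1000101 pc3: +8 =514
r70=1000110 pc3: +8 =522
r71=1000111 pc4: +16 =538
r72=1001000 pc2: +4 =542
r73=1001001 pc3: +8 =550
r74=1001010 pc3: +8 =558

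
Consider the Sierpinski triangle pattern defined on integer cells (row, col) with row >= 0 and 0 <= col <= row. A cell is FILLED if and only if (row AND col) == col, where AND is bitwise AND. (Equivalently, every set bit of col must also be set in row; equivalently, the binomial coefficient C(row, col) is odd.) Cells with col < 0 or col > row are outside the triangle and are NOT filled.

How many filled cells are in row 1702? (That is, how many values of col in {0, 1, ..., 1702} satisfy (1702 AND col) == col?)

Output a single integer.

1702 in binary = 11010100110
popcount(1702) = number of 1-bits in 11010100110 = 6
A col c satisfies (1702 AND c) == c iff every set bit of c is also set in 1702; each of the 6 set bits of 1702 can independently be on or off in c.
count = 2^6 = 64

Answer: 64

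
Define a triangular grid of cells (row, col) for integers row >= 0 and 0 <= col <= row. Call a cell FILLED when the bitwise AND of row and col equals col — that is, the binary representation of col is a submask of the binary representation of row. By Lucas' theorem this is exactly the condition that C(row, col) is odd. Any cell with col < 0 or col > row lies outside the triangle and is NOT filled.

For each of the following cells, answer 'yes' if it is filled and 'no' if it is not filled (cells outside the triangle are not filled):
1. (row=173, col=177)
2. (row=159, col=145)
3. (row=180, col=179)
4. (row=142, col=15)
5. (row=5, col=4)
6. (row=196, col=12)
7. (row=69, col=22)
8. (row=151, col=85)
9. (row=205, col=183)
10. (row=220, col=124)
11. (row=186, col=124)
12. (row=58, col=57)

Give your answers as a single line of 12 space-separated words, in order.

Answer: no yes no no yes no no no no no no no

Derivation:
(173,177): col outside [0, 173] -> not filled
(159,145): row=0b10011111, col=0b10010001, row AND col = 0b10010001 = 145; 145 == 145 -> filled
(180,179): row=0b10110100, col=0b10110011, row AND col = 0b10110000 = 176; 176 != 179 -> empty
(142,15): row=0b10001110, col=0b1111, row AND col = 0b1110 = 14; 14 != 15 -> empty
(5,4): row=0b101, col=0b100, row AND col = 0b100 = 4; 4 == 4 -> filled
(196,12): row=0b11000100, col=0b1100, row AND col = 0b100 = 4; 4 != 12 -> empty
(69,22): row=0b1000101, col=0b10110, row AND col = 0b100 = 4; 4 != 22 -> empty
(151,85): row=0b10010111, col=0b1010101, row AND col = 0b10101 = 21; 21 != 85 -> empty
(205,183): row=0b11001101, col=0b10110111, row AND col = 0b10000101 = 133; 133 != 183 -> empty
(220,124): row=0b11011100, col=0b1111100, row AND col = 0b1011100 = 92; 92 != 124 -> empty
(186,124): row=0b10111010, col=0b1111100, row AND col = 0b111000 = 56; 56 != 124 -> empty
(58,57): row=0b111010, col=0b111001, row AND col = 0b111000 = 56; 56 != 57 -> empty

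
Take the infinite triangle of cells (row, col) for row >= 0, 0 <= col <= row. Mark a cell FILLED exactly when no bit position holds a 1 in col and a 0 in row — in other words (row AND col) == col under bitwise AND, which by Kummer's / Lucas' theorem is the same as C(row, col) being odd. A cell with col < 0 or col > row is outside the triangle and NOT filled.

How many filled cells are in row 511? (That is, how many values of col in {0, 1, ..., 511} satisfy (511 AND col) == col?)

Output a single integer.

Answer: 512

Derivation:
511 in binary = 111111111
popcount(511) = number of 1-bits in 111111111 = 9
A col c satisfies (511 AND c) == c iff every set bit of c is also set in 511; each of the 9 set bits of 511 can independently be on or off in c.
count = 2^9 = 512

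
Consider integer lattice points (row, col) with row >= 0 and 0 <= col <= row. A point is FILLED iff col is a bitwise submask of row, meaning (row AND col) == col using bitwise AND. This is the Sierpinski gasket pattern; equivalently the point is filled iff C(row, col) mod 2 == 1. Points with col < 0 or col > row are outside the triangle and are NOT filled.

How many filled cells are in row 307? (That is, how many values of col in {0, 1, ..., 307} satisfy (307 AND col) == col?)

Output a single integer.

Answer: 32

Derivation:
307 in binary = 100110011
popcount(307) = number of 1-bits in 100110011 = 5
A col c satisfies (307 AND c) == c iff every set bit of c is also set in 307; each of the 5 set bits of 307 can independently be on or off in c.
count = 2^5 = 32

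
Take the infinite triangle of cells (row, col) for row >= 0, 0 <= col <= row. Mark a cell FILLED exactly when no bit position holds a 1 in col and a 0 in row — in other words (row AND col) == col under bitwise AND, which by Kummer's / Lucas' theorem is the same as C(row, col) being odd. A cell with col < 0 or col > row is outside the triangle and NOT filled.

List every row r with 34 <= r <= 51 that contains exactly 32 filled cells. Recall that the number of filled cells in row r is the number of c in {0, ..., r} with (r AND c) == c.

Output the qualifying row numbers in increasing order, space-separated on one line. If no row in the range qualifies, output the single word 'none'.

Answer: 47

Derivation:
Row r has 2^popcount(r) filled cells, so we need popcount(r) = log2(32) = 5.
Scan r = 34..51 and keep those with exactly 5 one-bits:
r=34=100010 popcount=2 -> skip
r=35=100011 popcount=3 -> skip
r=36=100100 popcount=2 -> skip
r=37=100101 popcount=3 -> skip
r=38=100110 popcount=3 -> skip
r=39=100111 popcount=4 -> skip
r=40=101000 popcount=2 -> skip
r=41=101001 popcount=3 -> skip
r=42=101010 popcount=3 -> skip
r=43=101011 popcount=4 -> skip
r=44=101100 popcount=3 -> skip
r=45=101101 popcount=4 -> skip
r=46=101110 popcount=4 -> skip
r=47=101111 popcount=5 -> KEEP
r=48=110000 popcount=2 -> skip
r=49=110001 popcount=3 -> skip
r=50=110010 popcount=3 -> skip
r=51=110011 popcount=4 -> skip
Kept rows: 47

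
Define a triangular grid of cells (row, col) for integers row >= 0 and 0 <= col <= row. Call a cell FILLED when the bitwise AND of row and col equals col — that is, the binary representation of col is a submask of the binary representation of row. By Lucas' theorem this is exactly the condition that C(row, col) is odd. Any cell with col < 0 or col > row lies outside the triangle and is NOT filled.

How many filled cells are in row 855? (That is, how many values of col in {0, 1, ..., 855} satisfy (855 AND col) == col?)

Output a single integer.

855 in binary = 1101010111
popcount(855) = number of 1-bits in 1101010111 = 7
A col c satisfies (855 AND c) == c iff every set bit of c is also set in 855; each of the 7 set bits of 855 can independently be on or off in c.
count = 2^7 = 128

Answer: 128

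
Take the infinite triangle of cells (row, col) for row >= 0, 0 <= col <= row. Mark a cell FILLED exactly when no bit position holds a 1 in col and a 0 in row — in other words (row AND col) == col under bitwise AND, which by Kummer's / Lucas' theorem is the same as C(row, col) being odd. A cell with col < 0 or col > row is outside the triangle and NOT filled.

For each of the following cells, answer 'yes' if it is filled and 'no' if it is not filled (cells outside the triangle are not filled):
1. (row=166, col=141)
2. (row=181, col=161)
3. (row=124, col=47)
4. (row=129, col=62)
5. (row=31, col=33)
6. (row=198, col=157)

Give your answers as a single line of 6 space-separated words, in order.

Answer: no yes no no no no

Derivation:
(166,141): row=0b10100110, col=0b10001101, row AND col = 0b10000100 = 132; 132 != 141 -> empty
(181,161): row=0b10110101, col=0b10100001, row AND col = 0b10100001 = 161; 161 == 161 -> filled
(124,47): row=0b1111100, col=0b101111, row AND col = 0b101100 = 44; 44 != 47 -> empty
(129,62): row=0b10000001, col=0b111110, row AND col = 0b0 = 0; 0 != 62 -> empty
(31,33): col outside [0, 31] -> not filled
(198,157): row=0b11000110, col=0b10011101, row AND col = 0b10000100 = 132; 132 != 157 -> empty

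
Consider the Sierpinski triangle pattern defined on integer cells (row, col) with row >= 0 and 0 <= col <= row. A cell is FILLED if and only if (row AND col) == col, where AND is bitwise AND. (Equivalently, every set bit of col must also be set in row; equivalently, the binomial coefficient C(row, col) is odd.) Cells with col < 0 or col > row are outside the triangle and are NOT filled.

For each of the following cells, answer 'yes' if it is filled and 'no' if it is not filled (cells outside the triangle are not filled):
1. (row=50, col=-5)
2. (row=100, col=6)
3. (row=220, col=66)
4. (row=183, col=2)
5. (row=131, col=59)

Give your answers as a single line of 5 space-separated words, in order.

(50,-5): col outside [0, 50] -> not filled
(100,6): row=0b1100100, col=0b110, row AND col = 0b100 = 4; 4 != 6 -> empty
(220,66): row=0b11011100, col=0b1000010, row AND col = 0b1000000 = 64; 64 != 66 -> empty
(183,2): row=0b10110111, col=0b10, row AND col = 0b10 = 2; 2 == 2 -> filled
(131,59): row=0b10000011, col=0b111011, row AND col = 0b11 = 3; 3 != 59 -> empty

Answer: no no no yes no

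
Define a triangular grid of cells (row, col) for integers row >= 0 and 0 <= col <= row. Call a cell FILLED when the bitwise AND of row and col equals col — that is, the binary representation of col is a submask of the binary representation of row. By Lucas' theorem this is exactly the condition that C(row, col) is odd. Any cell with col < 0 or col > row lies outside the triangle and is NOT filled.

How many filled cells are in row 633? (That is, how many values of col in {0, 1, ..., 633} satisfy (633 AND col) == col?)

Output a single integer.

Answer: 64

Derivation:
633 in binary = 1001111001
popcount(633) = number of 1-bits in 1001111001 = 6
A col c satisfies (633 AND c) == c iff every set bit of c is also set in 633; each of the 6 set bits of 633 can independently be on or off in c.
count = 2^6 = 64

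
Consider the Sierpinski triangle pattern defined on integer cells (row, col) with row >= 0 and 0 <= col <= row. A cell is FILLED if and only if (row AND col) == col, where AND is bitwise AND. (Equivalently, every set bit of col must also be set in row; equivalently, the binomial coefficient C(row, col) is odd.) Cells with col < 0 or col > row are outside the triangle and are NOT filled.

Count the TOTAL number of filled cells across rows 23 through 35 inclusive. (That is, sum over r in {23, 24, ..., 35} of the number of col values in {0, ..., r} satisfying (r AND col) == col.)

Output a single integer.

Answer: 142

Derivation:
r23=10111 pc4: +16 =16
r24=11000 pc2: +4 =20
r25=11001 pc3: +8 =28
r26=11010 pc3: +8 =36
r27=11011 pc4: +16 =52
r28=11100 pc3: +8 =60
r29=11101 pc4: +16 =76
r30=11110 pc4: +16 =92
r31=11111 pc5: +32 =124
r32=100000 pc1: +2 =126
r33=100001 pc2: +4 =130
r34=100010 pc2: +4 =134
r35=100011 pc3: +8 =142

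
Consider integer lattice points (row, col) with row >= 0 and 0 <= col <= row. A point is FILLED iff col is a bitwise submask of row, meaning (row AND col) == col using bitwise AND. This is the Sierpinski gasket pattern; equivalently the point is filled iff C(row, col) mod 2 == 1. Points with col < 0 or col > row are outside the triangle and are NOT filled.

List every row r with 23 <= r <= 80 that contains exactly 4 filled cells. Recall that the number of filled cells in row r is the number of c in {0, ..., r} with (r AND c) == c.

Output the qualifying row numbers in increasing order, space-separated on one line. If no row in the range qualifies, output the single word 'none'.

Answer: 24 33 34 36 40 48 65 66 68 72 80

Derivation:
Row r has 2^popcount(r) filled cells, so we need popcount(r) = log2(4) = 2.
Scan r = 23..80 and keep those with exactly 2 one-bits:
r=23=10111 popcount=4 -> skip
r=24=11000 popcount=2 -> KEEP
r=25=11001 popcount=3 -> skip
r=26=11010 popcount=3 -> skip
r=27=11011 popcount=4 -> skip
r=28=11100 popcount=3 -> skip
r=29=11101 popcount=4 -> skip
r=30=11110 popcount=4 -> skip
r=31=11111 popcount=5 -> skip
r=32=100000 popcount=1 -> skip
r=33=100001 popcount=2 -> KEEP
r=34=100010 popcount=2 -> KEEP
r=35=100011 popcount=3 -> skip
r=36=100100 popcount=2 -> KEEP
r=37=100101 popcount=3 -> skip
r=38=100110 popcount=3 -> skip
r=39=100111 popcount=4 -> skip
r=40=101000 popcount=2 -> KEEP
r=41=101001 popcount=3 -> skip
r=42=101010 popcount=3 -> skip
r=43=101011 popcount=4 -> skip
r=44=101100 popcount=3 -> skip
r=45=101101 popcount=4 -> skip
r=46=101110 popcount=4 -> skip
r=47=101111 popcount=5 -> skip
r=48=110000 popcount=2 -> KEEP
r=49=110001 popcount=3 -> skip
r=50=110010 popcount=3 -> skip
r=51=110011 popcount=4 -> skip
r=52=110100 popcount=3 -> skip
r=53=110101 popcount=4 -> skip
r=54=110110 popcount=4 -> skip
r=55=110111 popcount=5 -> skip
r=56=111000 popcount=3 -> skip
r=57=111001 popcount=4 -> skip
r=58=111010 popcount=4 -> skip
r=59=111011 popcount=5 -> skip
r=60=111100 popcount=4 -> skip
r=61=111101 popcount=5 -> skip
r=62=111110 popcount=5 -> skip
r=63=111111 popcount=6 -> skip
r=64=1000000 popcount=1 -> skip
r=65=1000001 popcount=2 -> KEEP
r=66=1000010 popcount=2 -> KEEP
r=67=1000011 popcount=3 -> skip
r=68=1000100 popcount=2 -> KEEP
r=69=1000101 popcount=3 -> skip
r=70=1000110 popcount=3 -> skip
r=71=1000111 popcount=4 -> skip
r=72=1001000 popcount=2 -> KEEP
r=73=1001001 popcount=3 -> skip
r=74=1001010 popcount=3 -> skip
r=75=1001011 popcount=4 -> skip
r=76=1001100 popcount=3 -> skip
r=77=1001101 popcount=4 -> skip
r=78=1001110 popcount=4 -> skip
r=79=1001111 popcount=5 -> skip
r=80=1010000 popcount=2 -> KEEP
Kept rows: 24 33 34 36 40 48 65 66 68 72 80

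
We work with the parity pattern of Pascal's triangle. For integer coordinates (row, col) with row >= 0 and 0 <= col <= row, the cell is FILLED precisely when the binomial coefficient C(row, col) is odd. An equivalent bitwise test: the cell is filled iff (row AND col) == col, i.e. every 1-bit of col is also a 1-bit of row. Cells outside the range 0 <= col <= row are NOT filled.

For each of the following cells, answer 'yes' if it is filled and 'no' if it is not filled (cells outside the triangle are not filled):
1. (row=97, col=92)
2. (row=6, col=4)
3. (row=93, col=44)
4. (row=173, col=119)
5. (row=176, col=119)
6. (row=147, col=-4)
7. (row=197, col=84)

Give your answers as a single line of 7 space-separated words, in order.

(97,92): row=0b1100001, col=0b1011100, row AND col = 0b1000000 = 64; 64 != 92 -> empty
(6,4): row=0b110, col=0b100, row AND col = 0b100 = 4; 4 == 4 -> filled
(93,44): row=0b1011101, col=0b101100, row AND col = 0b1100 = 12; 12 != 44 -> empty
(173,119): row=0b10101101, col=0b1110111, row AND col = 0b100101 = 37; 37 != 119 -> empty
(176,119): row=0b10110000, col=0b1110111, row AND col = 0b110000 = 48; 48 != 119 -> empty
(147,-4): col outside [0, 147] -> not filled
(197,84): row=0b11000101, col=0b1010100, row AND col = 0b1000100 = 68; 68 != 84 -> empty

Answer: no yes no no no no no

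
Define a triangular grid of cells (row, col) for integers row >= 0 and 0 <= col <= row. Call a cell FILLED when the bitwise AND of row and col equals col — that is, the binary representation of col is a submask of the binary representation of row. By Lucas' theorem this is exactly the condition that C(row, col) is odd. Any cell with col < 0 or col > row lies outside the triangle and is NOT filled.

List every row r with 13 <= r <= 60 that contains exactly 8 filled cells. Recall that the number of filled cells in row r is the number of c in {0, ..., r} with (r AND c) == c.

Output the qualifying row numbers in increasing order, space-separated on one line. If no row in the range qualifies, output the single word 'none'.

Answer: 13 14 19 21 22 25 26 28 35 37 38 41 42 44 49 50 52 56

Derivation:
Row r has 2^popcount(r) filled cells, so we need popcount(r) = log2(8) = 3.
Scan r = 13..60 and keep those with exactly 3 one-bits:
r=13=1101 popcount=3 -> KEEP
r=14=1110 popcount=3 -> KEEP
r=15=1111 popcount=4 -> skip
r=16=10000 popcount=1 -> skip
r=17=10001 popcount=2 -> skip
r=18=10010 popcount=2 -> skip
r=19=10011 popcount=3 -> KEEP
r=20=10100 popcount=2 -> skip
r=21=10101 popcount=3 -> KEEP
r=22=10110 popcount=3 -> KEEP
r=23=10111 popcount=4 -> skip
r=24=11000 popcount=2 -> skip
r=25=11001 popcount=3 -> KEEP
r=26=11010 popcount=3 -> KEEP
r=27=11011 popcount=4 -> skip
r=28=11100 popcount=3 -> KEEP
r=29=11101 popcount=4 -> skip
r=30=11110 popcount=4 -> skip
r=31=11111 popcount=5 -> skip
r=32=100000 popcount=1 -> skip
r=33=100001 popcount=2 -> skip
r=34=100010 popcount=2 -> skip
r=35=100011 popcount=3 -> KEEP
r=36=100100 popcount=2 -> skip
r=37=100101 popcount=3 -> KEEP
r=38=100110 popcount=3 -> KEEP
r=39=100111 popcount=4 -> skip
r=40=101000 popcount=2 -> skip
r=41=101001 popcount=3 -> KEEP
r=42=101010 popcount=3 -> KEEP
r=43=101011 popcount=4 -> skip
r=44=101100 popcount=3 -> KEEP
r=45=101101 popcount=4 -> skip
r=46=101110 popcount=4 -> skip
r=47=101111 popcount=5 -> skip
r=48=110000 popcount=2 -> skip
r=49=110001 popcount=3 -> KEEP
r=50=110010 popcount=3 -> KEEP
r=51=110011 popcount=4 -> skip
r=52=110100 popcount=3 -> KEEP
r=53=110101 popcount=4 -> skip
r=54=110110 popcount=4 -> skip
r=55=110111 popcount=5 -> skip
r=56=111000 popcount=3 -> KEEP
r=57=111001 popcount=4 -> skip
r=58=111010 popcount=4 -> skip
r=59=111011 popcount=5 -> skip
r=60=111100 popcount=4 -> skip
Kept rows: 13 14 19 21 22 25 26 28 35 37 38 41 42 44 49 50 52 56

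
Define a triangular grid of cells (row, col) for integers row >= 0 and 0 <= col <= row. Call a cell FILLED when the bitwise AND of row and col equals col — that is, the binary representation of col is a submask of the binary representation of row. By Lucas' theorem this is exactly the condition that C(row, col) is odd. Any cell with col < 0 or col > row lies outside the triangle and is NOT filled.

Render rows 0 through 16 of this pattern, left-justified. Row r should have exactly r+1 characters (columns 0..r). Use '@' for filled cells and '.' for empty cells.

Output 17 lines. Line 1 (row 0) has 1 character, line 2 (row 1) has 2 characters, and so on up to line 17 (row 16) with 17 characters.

r0=0: @
r1=1: @@
r2=10: @.@
r3=11: @@@@
r4=100: @...@
r5=101: @@..@@
r6=110: @.@.@.@
r7=111: @@@@@@@@
r8=1000: @.......@
r9=1001: @@......@@
r10=1010: @.@.....@.@
r11=1011: @@@@....@@@@
r12=1100: @...@...@...@
r13=1101: @@..@@..@@..@@
r14=1110: @.@.@.@.@.@.@.@
r15=1111: @@@@@@@@@@@@@@@@
r16=10000: @...............@

Answer: @
@@
@.@
@@@@
@...@
@@..@@
@.@.@.@
@@@@@@@@
@.......@
@@......@@
@.@.....@.@
@@@@....@@@@
@...@...@...@
@@..@@..@@..@@
@.@.@.@.@.@.@.@
@@@@@@@@@@@@@@@@
@...............@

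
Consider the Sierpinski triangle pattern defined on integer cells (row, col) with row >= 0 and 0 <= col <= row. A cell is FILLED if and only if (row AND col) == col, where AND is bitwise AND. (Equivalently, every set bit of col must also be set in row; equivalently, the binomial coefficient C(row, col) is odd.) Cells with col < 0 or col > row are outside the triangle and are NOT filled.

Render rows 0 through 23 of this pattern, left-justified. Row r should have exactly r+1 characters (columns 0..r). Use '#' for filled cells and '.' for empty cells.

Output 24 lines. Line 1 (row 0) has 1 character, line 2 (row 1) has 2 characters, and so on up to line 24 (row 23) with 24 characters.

Answer: #
##
#.#
####
#...#
##..##
#.#.#.#
########
#.......#
##......##
#.#.....#.#
####....####
#...#...#...#
##..##..##..##
#.#.#.#.#.#.#.#
################
#...............#
##..............##
#.#.............#.#
####............####
#...#...........#...#
##..##..........##..##
#.#.#.#.........#.#.#.#
########........########

Derivation:
r0=0: #
r1=1: ##
r2=10: #.#
r3=11: ####
r4=100: #...#
r5=101: ##..##
r6=110: #.#.#.#
r7=111: ########
r8=1000: #.......#
r9=1001: ##......##
r10=1010: #.#.....#.#
r11=1011: ####....####
r12=1100: #...#...#...#
r13=1101: ##..##..##..##
r14=1110: #.#.#.#.#.#.#.#
r15=1111: ################
r16=10000: #...............#
r17=10001: ##..............##
r18=10010: #.#.............#.#
r19=10011: ####............####
r20=10100: #...#...........#...#
r21=10101: ##..##..........##..##
r22=10110: #.#.#.#.........#.#.#.#
r23=10111: ########........########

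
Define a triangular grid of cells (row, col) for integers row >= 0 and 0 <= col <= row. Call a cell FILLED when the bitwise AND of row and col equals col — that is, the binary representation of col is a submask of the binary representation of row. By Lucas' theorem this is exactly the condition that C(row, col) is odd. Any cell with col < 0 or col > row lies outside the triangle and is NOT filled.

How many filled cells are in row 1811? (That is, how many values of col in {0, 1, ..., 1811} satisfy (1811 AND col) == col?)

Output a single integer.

1811 in binary = 11100010011
popcount(1811) = number of 1-bits in 11100010011 = 6
A col c satisfies (1811 AND c) == c iff every set bit of c is also set in 1811; each of the 6 set bits of 1811 can independently be on or off in c.
count = 2^6 = 64

Answer: 64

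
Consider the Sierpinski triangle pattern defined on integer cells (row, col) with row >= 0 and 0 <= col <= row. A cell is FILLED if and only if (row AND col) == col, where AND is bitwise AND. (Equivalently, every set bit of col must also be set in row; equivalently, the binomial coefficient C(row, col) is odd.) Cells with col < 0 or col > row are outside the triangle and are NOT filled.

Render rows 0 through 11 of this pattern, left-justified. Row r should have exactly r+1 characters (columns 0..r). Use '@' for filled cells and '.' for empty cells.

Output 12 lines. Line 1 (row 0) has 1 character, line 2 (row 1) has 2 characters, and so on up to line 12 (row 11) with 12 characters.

Answer: @
@@
@.@
@@@@
@...@
@@..@@
@.@.@.@
@@@@@@@@
@.......@
@@......@@
@.@.....@.@
@@@@....@@@@

Derivation:
r0=0: @
r1=1: @@
r2=10: @.@
r3=11: @@@@
r4=100: @...@
r5=101: @@..@@
r6=110: @.@.@.@
r7=111: @@@@@@@@
r8=1000: @.......@
r9=1001: @@......@@
r10=1010: @.@.....@.@
r11=1011: @@@@....@@@@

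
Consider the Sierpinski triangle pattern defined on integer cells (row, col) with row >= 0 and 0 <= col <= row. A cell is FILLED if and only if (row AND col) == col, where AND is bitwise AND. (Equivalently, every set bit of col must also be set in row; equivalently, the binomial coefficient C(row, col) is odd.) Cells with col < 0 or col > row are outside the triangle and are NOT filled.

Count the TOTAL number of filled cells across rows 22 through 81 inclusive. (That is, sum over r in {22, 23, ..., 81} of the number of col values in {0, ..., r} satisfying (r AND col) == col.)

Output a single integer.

r22=10110 pc3: +8 =8
r23=10111 pc4: +16 =24
r24=11000 pc2: +4 =28
r25=11001 pc3: +8 =36
r26=11010 pc3: +8 =44
r27=11011 pc4: +16 =60
r28=11100 pc3: +8 =68
r29=11101 pc4: +16 =84
r30=11110 pc4: +16 =100
r31=11111 pc5: +32 =132
r32=100000 pc1: +2 =134
r33=100001 pc2: +4 =138
r34=100010 pc2: +4 =142
r35=100011 pc3: +8 =150
r36=100100 pc2: +4 =154
r37=100101 pc3: +8 =162
r38=100110 pc3: +8 =170
r39=100111 pc4: +16 =186
r40=101000 pc2: +4 =190
r41=101001 pc3: +8 =198
r42=101010 pc3: +8 =206
r43=101011 pc4: +16 =222
r44=101100 pc3: +8 =230
r45=101101 pc4: +16 =246
r46=101110 pc4: +16 =262
r47=101111 pc5: +32 =294
r48=110000 pc2: +4 =298
r49=110001 pc3: +8 =306
r50=110010 pc3: +8 =314
r51=110011 pc4: +16 =330
r52=110100 pc3: +8 =338
r53=110101 pc4: +16 =354
r54=110110 pc4: +16 =370
r55=110111 pc5: +32 =402
r56=111000 pc3: +8 =410
r57=111001 pc4: +16 =426
r58=111010 pc4: +16 =442
r59=111011 pc5: +32 =474
r60=111100 pc4: +16 =490
r61=111101 pc5: +32 =522
r62=111110 pc5: +32 =554
r63=111111 pc6: +64 =618
r64=1000000 pc1: +2 =620
r65=1000001 pc2: +4 =624
r66=1000010 pc2: +4 =628
r67=1000011 pc3: +8 =636
r68=1000100 pc2: +4 =640
r69=1000101 pc3: +8 =648
r70=1000110 pc3: +8 =656
r71=1000111 pc4: +16 =672
r72=1001000 pc2: +4 =676
r73=1001001 pc3: +8 =684
r74=1001010 pc3: +8 =692
r75=1001011 pc4: +16 =708
r76=1001100 pc3: +8 =716
r77=1001101 pc4: +16 =732
r78=1001110 pc4: +16 =748
r79=1001111 pc5: +32 =780
r80=1010000 pc2: +4 =784
r81=1010001 pc3: +8 =792

Answer: 792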